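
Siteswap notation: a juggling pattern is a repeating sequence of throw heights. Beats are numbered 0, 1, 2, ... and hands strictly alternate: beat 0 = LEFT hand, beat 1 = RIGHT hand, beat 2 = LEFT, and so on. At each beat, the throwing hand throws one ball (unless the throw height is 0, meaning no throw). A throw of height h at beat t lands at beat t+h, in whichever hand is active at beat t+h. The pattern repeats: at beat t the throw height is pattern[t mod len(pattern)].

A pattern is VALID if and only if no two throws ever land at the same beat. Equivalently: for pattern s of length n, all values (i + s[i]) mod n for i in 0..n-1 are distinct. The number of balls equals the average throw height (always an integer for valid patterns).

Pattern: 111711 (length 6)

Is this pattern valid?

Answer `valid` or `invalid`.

i=0: (i + s[i]) mod n = (0 + 1) mod 6 = 1
i=1: (i + s[i]) mod n = (1 + 1) mod 6 = 2
i=2: (i + s[i]) mod n = (2 + 1) mod 6 = 3
i=3: (i + s[i]) mod n = (3 + 7) mod 6 = 4
i=4: (i + s[i]) mod n = (4 + 1) mod 6 = 5
i=5: (i + s[i]) mod n = (5 + 1) mod 6 = 0
Residues: [1, 2, 3, 4, 5, 0], distinct: True

Answer: valid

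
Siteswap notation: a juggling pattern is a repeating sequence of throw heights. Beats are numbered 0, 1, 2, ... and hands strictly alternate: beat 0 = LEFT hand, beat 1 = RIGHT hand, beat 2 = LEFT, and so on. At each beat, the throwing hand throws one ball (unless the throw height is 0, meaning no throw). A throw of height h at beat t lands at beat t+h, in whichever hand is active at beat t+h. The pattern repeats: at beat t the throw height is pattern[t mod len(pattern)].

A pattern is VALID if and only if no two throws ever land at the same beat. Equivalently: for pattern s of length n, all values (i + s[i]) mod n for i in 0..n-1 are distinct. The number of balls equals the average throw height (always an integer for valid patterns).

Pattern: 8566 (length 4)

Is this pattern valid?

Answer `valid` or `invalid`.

Answer: invalid

Derivation:
i=0: (i + s[i]) mod n = (0 + 8) mod 4 = 0
i=1: (i + s[i]) mod n = (1 + 5) mod 4 = 2
i=2: (i + s[i]) mod n = (2 + 6) mod 4 = 0
i=3: (i + s[i]) mod n = (3 + 6) mod 4 = 1
Residues: [0, 2, 0, 1], distinct: False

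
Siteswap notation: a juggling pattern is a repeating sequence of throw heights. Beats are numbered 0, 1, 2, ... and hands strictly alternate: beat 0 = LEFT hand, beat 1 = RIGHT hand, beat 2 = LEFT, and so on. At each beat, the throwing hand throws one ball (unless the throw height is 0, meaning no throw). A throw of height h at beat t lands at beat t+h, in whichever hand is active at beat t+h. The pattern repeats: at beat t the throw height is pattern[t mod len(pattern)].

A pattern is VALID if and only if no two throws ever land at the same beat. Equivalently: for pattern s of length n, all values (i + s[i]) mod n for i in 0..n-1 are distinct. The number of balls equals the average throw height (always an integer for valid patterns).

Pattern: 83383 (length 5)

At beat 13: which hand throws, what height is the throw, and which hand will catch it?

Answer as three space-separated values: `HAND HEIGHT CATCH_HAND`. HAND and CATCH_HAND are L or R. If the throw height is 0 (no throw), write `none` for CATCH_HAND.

Answer: R 8 R

Derivation:
Beat 13: 13 mod 2 = 1, so hand = R
Throw height = pattern[13 mod 5] = pattern[3] = 8
Lands at beat 13+8=21, 21 mod 2 = 1, so catch hand = R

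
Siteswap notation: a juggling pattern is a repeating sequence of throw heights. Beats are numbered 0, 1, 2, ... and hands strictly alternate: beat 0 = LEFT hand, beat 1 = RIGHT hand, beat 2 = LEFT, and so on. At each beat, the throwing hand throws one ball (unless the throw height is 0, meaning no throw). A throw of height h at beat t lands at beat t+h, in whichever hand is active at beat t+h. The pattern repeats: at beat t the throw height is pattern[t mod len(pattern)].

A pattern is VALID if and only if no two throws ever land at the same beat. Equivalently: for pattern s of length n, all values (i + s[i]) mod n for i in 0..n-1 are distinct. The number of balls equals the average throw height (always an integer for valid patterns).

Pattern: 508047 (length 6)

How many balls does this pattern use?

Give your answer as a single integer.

Pattern = [5, 0, 8, 0, 4, 7], length n = 6
  position 0: throw height = 5, running sum = 5
  position 1: throw height = 0, running sum = 5
  position 2: throw height = 8, running sum = 13
  position 3: throw height = 0, running sum = 13
  position 4: throw height = 4, running sum = 17
  position 5: throw height = 7, running sum = 24
Total sum = 24; balls = sum / n = 24 / 6 = 4

Answer: 4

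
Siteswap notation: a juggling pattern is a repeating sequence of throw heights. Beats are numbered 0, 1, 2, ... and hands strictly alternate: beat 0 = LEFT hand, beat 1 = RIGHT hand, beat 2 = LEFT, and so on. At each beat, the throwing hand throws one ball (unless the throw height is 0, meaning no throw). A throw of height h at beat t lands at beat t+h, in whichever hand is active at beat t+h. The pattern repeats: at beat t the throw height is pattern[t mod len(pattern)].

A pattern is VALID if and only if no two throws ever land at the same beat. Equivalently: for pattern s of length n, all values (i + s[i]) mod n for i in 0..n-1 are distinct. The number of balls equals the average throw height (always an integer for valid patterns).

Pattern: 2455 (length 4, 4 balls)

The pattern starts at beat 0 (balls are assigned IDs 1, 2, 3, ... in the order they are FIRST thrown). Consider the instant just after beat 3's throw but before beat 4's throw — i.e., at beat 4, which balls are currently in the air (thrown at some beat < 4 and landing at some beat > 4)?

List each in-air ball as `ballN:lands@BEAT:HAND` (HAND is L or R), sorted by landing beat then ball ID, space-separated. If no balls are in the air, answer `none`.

Answer: ball2:lands@5:R ball1:lands@7:R ball3:lands@8:L

Derivation:
Beat 0 (L): throw ball1 h=2 -> lands@2:L; in-air after throw: [b1@2:L]
Beat 1 (R): throw ball2 h=4 -> lands@5:R; in-air after throw: [b1@2:L b2@5:R]
Beat 2 (L): throw ball1 h=5 -> lands@7:R; in-air after throw: [b2@5:R b1@7:R]
Beat 3 (R): throw ball3 h=5 -> lands@8:L; in-air after throw: [b2@5:R b1@7:R b3@8:L]
Beat 4 (L): throw ball4 h=2 -> lands@6:L; in-air after throw: [b2@5:R b4@6:L b1@7:R b3@8:L]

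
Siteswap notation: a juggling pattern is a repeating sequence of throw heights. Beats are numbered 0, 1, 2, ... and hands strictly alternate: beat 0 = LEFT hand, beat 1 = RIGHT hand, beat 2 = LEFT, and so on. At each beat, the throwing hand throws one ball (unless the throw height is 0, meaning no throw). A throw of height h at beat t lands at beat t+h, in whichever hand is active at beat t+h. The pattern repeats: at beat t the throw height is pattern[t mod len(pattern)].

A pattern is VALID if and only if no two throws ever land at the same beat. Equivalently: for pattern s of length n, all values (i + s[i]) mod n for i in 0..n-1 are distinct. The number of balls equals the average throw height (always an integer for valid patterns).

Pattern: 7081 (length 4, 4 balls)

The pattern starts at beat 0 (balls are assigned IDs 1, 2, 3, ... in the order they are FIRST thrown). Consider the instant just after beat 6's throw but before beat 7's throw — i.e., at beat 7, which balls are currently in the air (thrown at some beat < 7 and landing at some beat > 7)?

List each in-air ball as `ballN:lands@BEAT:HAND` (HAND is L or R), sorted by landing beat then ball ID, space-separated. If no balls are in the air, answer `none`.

Answer: ball2:lands@10:L ball3:lands@11:R ball4:lands@14:L

Derivation:
Beat 0 (L): throw ball1 h=7 -> lands@7:R; in-air after throw: [b1@7:R]
Beat 2 (L): throw ball2 h=8 -> lands@10:L; in-air after throw: [b1@7:R b2@10:L]
Beat 3 (R): throw ball3 h=1 -> lands@4:L; in-air after throw: [b3@4:L b1@7:R b2@10:L]
Beat 4 (L): throw ball3 h=7 -> lands@11:R; in-air after throw: [b1@7:R b2@10:L b3@11:R]
Beat 6 (L): throw ball4 h=8 -> lands@14:L; in-air after throw: [b1@7:R b2@10:L b3@11:R b4@14:L]
Beat 7 (R): throw ball1 h=1 -> lands@8:L; in-air after throw: [b1@8:L b2@10:L b3@11:R b4@14:L]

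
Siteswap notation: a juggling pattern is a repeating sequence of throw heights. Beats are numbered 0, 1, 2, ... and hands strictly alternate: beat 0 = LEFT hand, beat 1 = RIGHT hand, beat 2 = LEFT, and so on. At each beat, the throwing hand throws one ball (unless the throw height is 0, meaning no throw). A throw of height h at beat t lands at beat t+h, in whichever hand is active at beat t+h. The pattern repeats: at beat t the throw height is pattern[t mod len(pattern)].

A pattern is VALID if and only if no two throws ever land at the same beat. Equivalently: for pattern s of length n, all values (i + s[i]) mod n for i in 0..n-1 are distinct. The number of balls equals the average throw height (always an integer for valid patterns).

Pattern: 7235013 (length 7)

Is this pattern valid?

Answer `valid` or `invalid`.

Answer: valid

Derivation:
i=0: (i + s[i]) mod n = (0 + 7) mod 7 = 0
i=1: (i + s[i]) mod n = (1 + 2) mod 7 = 3
i=2: (i + s[i]) mod n = (2 + 3) mod 7 = 5
i=3: (i + s[i]) mod n = (3 + 5) mod 7 = 1
i=4: (i + s[i]) mod n = (4 + 0) mod 7 = 4
i=5: (i + s[i]) mod n = (5 + 1) mod 7 = 6
i=6: (i + s[i]) mod n = (6 + 3) mod 7 = 2
Residues: [0, 3, 5, 1, 4, 6, 2], distinct: True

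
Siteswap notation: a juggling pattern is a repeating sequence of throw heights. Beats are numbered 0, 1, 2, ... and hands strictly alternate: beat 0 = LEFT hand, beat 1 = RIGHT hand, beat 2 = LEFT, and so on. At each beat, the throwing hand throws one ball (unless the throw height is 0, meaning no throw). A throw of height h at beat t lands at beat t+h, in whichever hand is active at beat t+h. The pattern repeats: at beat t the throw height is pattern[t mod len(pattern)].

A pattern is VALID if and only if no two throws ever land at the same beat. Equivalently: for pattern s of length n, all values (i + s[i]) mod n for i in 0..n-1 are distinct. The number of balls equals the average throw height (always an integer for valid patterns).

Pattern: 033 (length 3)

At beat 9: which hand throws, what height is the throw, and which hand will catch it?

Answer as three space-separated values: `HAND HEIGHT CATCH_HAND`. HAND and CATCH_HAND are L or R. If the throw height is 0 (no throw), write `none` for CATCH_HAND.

Answer: R 0 none

Derivation:
Beat 9: 9 mod 2 = 1, so hand = R
Throw height = pattern[9 mod 3] = pattern[0] = 0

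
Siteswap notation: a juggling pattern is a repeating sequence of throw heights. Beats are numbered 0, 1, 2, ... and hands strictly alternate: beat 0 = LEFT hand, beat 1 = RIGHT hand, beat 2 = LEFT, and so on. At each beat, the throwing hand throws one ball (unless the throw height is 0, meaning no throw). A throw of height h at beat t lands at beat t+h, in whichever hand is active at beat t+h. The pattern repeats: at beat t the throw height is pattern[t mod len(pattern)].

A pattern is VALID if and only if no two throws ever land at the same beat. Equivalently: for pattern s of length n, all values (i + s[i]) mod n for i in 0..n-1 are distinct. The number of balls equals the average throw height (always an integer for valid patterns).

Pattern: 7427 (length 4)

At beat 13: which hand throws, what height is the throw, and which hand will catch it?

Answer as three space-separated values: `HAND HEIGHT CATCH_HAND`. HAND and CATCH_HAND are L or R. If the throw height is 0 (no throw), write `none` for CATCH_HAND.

Beat 13: 13 mod 2 = 1, so hand = R
Throw height = pattern[13 mod 4] = pattern[1] = 4
Lands at beat 13+4=17, 17 mod 2 = 1, so catch hand = R

Answer: R 4 R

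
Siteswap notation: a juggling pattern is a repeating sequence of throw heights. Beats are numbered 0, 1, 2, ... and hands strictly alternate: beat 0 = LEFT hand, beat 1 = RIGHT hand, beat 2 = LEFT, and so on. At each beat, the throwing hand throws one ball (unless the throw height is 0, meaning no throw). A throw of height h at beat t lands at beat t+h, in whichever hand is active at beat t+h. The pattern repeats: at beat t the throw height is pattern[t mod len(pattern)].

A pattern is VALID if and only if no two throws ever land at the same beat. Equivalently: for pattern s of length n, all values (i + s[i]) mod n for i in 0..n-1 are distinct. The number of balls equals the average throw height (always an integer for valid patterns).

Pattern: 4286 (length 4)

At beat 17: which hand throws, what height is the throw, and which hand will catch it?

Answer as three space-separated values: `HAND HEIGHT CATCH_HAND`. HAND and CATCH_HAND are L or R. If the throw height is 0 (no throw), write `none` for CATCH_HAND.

Answer: R 2 R

Derivation:
Beat 17: 17 mod 2 = 1, so hand = R
Throw height = pattern[17 mod 4] = pattern[1] = 2
Lands at beat 17+2=19, 19 mod 2 = 1, so catch hand = R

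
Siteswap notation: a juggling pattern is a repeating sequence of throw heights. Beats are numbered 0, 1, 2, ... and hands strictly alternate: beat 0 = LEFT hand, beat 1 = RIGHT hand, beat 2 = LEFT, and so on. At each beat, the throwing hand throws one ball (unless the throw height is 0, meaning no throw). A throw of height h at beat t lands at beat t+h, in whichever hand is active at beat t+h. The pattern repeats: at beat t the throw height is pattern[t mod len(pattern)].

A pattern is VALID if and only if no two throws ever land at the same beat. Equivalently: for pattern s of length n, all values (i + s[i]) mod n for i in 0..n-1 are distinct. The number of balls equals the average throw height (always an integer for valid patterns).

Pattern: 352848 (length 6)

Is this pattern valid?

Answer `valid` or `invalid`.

i=0: (i + s[i]) mod n = (0 + 3) mod 6 = 3
i=1: (i + s[i]) mod n = (1 + 5) mod 6 = 0
i=2: (i + s[i]) mod n = (2 + 2) mod 6 = 4
i=3: (i + s[i]) mod n = (3 + 8) mod 6 = 5
i=4: (i + s[i]) mod n = (4 + 4) mod 6 = 2
i=5: (i + s[i]) mod n = (5 + 8) mod 6 = 1
Residues: [3, 0, 4, 5, 2, 1], distinct: True

Answer: valid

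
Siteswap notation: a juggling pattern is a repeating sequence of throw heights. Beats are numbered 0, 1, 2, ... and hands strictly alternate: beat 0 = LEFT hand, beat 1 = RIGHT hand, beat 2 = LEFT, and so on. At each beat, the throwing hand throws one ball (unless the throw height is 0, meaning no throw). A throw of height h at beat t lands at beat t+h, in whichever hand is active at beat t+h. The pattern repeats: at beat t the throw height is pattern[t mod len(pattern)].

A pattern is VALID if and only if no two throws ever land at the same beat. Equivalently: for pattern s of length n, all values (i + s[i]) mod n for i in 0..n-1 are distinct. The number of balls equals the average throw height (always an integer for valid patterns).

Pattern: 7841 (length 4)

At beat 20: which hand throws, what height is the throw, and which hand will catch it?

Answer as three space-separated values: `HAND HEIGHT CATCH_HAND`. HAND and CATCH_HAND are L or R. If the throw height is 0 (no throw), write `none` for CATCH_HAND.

Beat 20: 20 mod 2 = 0, so hand = L
Throw height = pattern[20 mod 4] = pattern[0] = 7
Lands at beat 20+7=27, 27 mod 2 = 1, so catch hand = R

Answer: L 7 R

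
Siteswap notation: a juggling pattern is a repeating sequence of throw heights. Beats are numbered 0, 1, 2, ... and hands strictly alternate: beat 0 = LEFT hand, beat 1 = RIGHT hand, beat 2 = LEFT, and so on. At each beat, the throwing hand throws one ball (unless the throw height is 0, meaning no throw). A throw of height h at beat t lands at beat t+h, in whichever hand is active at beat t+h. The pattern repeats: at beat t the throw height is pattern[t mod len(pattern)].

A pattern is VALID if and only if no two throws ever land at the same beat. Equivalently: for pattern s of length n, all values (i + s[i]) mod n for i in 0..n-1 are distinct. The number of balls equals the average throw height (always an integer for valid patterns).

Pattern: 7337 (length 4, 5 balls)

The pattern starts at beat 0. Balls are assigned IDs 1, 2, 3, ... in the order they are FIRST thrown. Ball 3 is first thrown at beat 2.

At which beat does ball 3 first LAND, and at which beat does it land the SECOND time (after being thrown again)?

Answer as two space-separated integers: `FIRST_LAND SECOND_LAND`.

Answer: 5 8

Derivation:
Beat 0 (L): throw ball1 h=7 -> lands@7:R; in-air after throw: [b1@7:R]
Beat 1 (R): throw ball2 h=3 -> lands@4:L; in-air after throw: [b2@4:L b1@7:R]
Beat 2 (L): throw ball3 h=3 -> lands@5:R; in-air after throw: [b2@4:L b3@5:R b1@7:R]
Beat 3 (R): throw ball4 h=7 -> lands@10:L; in-air after throw: [b2@4:L b3@5:R b1@7:R b4@10:L]
Beat 4 (L): throw ball2 h=7 -> lands@11:R; in-air after throw: [b3@5:R b1@7:R b4@10:L b2@11:R]
Beat 5 (R): throw ball3 h=3 -> lands@8:L; in-air after throw: [b1@7:R b3@8:L b4@10:L b2@11:R]
Beat 6 (L): throw ball5 h=3 -> lands@9:R; in-air after throw: [b1@7:R b3@8:L b5@9:R b4@10:L b2@11:R]
Beat 7 (R): throw ball1 h=7 -> lands@14:L; in-air after throw: [b3@8:L b5@9:R b4@10:L b2@11:R b1@14:L]
Beat 8 (L): throw ball3 h=7 -> lands@15:R; in-air after throw: [b5@9:R b4@10:L b2@11:R b1@14:L b3@15:R]
Ball 3: thrown@2 h=3 -> first land @5; rethrown@5 h=3 -> second land @8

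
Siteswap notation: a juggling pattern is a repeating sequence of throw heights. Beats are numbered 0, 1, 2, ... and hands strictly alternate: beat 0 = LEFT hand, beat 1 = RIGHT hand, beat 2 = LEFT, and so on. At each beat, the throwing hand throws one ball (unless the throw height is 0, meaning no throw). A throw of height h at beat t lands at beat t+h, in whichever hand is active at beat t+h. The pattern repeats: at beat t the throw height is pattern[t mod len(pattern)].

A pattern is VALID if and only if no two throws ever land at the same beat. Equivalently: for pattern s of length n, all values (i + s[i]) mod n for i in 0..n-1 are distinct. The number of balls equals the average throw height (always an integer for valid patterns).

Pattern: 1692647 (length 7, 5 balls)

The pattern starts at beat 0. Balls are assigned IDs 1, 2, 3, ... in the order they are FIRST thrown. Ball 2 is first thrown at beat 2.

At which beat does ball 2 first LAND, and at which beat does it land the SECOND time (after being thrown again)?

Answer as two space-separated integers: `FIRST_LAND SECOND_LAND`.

Beat 0 (L): throw ball1 h=1 -> lands@1:R; in-air after throw: [b1@1:R]
Beat 1 (R): throw ball1 h=6 -> lands@7:R; in-air after throw: [b1@7:R]
Beat 2 (L): throw ball2 h=9 -> lands@11:R; in-air after throw: [b1@7:R b2@11:R]
Beat 3 (R): throw ball3 h=2 -> lands@5:R; in-air after throw: [b3@5:R b1@7:R b2@11:R]
Beat 4 (L): throw ball4 h=6 -> lands@10:L; in-air after throw: [b3@5:R b1@7:R b4@10:L b2@11:R]
Beat 5 (R): throw ball3 h=4 -> lands@9:R; in-air after throw: [b1@7:R b3@9:R b4@10:L b2@11:R]
Beat 6 (L): throw ball5 h=7 -> lands@13:R; in-air after throw: [b1@7:R b3@9:R b4@10:L b2@11:R b5@13:R]
Beat 7 (R): throw ball1 h=1 -> lands@8:L; in-air after throw: [b1@8:L b3@9:R b4@10:L b2@11:R b5@13:R]
Beat 8 (L): throw ball1 h=6 -> lands@14:L; in-air after throw: [b3@9:R b4@10:L b2@11:R b5@13:R b1@14:L]
Beat 9 (R): throw ball3 h=9 -> lands@18:L; in-air after throw: [b4@10:L b2@11:R b5@13:R b1@14:L b3@18:L]
Beat 10 (L): throw ball4 h=2 -> lands@12:L; in-air after throw: [b2@11:R b4@12:L b5@13:R b1@14:L b3@18:L]
Beat 11 (R): throw ball2 h=6 -> lands@17:R; in-air after throw: [b4@12:L b5@13:R b1@14:L b2@17:R b3@18:L]
Beat 12 (L): throw ball4 h=4 -> lands@16:L; in-air after throw: [b5@13:R b1@14:L b4@16:L b2@17:R b3@18:L]
Beat 13 (R): throw ball5 h=7 -> lands@20:L; in-air after throw: [b1@14:L b4@16:L b2@17:R b3@18:L b5@20:L]
Beat 14 (L): throw ball1 h=1 -> lands@15:R; in-air after throw: [b1@15:R b4@16:L b2@17:R b3@18:L b5@20:L]
Beat 15 (R): throw ball1 h=6 -> lands@21:R; in-air after throw: [b4@16:L b2@17:R b3@18:L b5@20:L b1@21:R]
Beat 16 (L): throw ball4 h=9 -> lands@25:R; in-air after throw: [b2@17:R b3@18:L b5@20:L b1@21:R b4@25:R]
Beat 17 (R): throw ball2 h=2 -> lands@19:R; in-air after throw: [b3@18:L b2@19:R b5@20:L b1@21:R b4@25:R]
Ball 2: thrown@2 h=9 -> first land @11; rethrown@11 h=6 -> second land @17

Answer: 11 17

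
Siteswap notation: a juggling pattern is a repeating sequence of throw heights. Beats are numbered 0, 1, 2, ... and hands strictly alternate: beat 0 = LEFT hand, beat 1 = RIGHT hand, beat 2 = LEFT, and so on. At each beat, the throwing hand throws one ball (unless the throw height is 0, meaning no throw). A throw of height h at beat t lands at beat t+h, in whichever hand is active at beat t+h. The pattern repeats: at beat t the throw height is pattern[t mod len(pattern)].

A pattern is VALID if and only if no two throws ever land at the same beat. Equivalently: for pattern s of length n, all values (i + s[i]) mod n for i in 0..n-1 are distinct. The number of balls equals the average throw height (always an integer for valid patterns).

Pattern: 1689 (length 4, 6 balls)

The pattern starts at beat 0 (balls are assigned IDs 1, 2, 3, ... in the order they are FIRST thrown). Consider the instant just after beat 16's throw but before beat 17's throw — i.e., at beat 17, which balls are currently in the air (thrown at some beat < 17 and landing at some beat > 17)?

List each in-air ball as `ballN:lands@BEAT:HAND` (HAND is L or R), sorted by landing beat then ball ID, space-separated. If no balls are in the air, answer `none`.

Answer: ball2:lands@18:L ball3:lands@19:R ball4:lands@20:L ball5:lands@22:L ball6:lands@24:L

Derivation:
Beat 0 (L): throw ball1 h=1 -> lands@1:R; in-air after throw: [b1@1:R]
Beat 1 (R): throw ball1 h=6 -> lands@7:R; in-air after throw: [b1@7:R]
Beat 2 (L): throw ball2 h=8 -> lands@10:L; in-air after throw: [b1@7:R b2@10:L]
Beat 3 (R): throw ball3 h=9 -> lands@12:L; in-air after throw: [b1@7:R b2@10:L b3@12:L]
Beat 4 (L): throw ball4 h=1 -> lands@5:R; in-air after throw: [b4@5:R b1@7:R b2@10:L b3@12:L]
Beat 5 (R): throw ball4 h=6 -> lands@11:R; in-air after throw: [b1@7:R b2@10:L b4@11:R b3@12:L]
Beat 6 (L): throw ball5 h=8 -> lands@14:L; in-air after throw: [b1@7:R b2@10:L b4@11:R b3@12:L b5@14:L]
Beat 7 (R): throw ball1 h=9 -> lands@16:L; in-air after throw: [b2@10:L b4@11:R b3@12:L b5@14:L b1@16:L]
Beat 8 (L): throw ball6 h=1 -> lands@9:R; in-air after throw: [b6@9:R b2@10:L b4@11:R b3@12:L b5@14:L b1@16:L]
Beat 9 (R): throw ball6 h=6 -> lands@15:R; in-air after throw: [b2@10:L b4@11:R b3@12:L b5@14:L b6@15:R b1@16:L]
Beat 10 (L): throw ball2 h=8 -> lands@18:L; in-air after throw: [b4@11:R b3@12:L b5@14:L b6@15:R b1@16:L b2@18:L]
Beat 11 (R): throw ball4 h=9 -> lands@20:L; in-air after throw: [b3@12:L b5@14:L b6@15:R b1@16:L b2@18:L b4@20:L]
Beat 12 (L): throw ball3 h=1 -> lands@13:R; in-air after throw: [b3@13:R b5@14:L b6@15:R b1@16:L b2@18:L b4@20:L]
Beat 13 (R): throw ball3 h=6 -> lands@19:R; in-air after throw: [b5@14:L b6@15:R b1@16:L b2@18:L b3@19:R b4@20:L]
Beat 14 (L): throw ball5 h=8 -> lands@22:L; in-air after throw: [b6@15:R b1@16:L b2@18:L b3@19:R b4@20:L b5@22:L]
Beat 15 (R): throw ball6 h=9 -> lands@24:L; in-air after throw: [b1@16:L b2@18:L b3@19:R b4@20:L b5@22:L b6@24:L]
Beat 16 (L): throw ball1 h=1 -> lands@17:R; in-air after throw: [b1@17:R b2@18:L b3@19:R b4@20:L b5@22:L b6@24:L]
Beat 17 (R): throw ball1 h=6 -> lands@23:R; in-air after throw: [b2@18:L b3@19:R b4@20:L b5@22:L b1@23:R b6@24:L]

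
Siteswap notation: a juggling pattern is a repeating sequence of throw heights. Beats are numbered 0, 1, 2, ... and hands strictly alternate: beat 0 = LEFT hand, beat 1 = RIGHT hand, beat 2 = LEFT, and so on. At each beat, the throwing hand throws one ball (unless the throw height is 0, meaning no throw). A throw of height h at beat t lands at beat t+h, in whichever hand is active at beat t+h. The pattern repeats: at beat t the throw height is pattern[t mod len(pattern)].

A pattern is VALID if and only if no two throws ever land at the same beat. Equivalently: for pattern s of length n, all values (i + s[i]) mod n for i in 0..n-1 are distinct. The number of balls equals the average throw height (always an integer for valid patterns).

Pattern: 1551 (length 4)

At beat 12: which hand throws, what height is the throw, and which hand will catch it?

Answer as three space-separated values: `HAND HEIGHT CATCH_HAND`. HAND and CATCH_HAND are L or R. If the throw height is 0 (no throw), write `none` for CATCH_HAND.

Beat 12: 12 mod 2 = 0, so hand = L
Throw height = pattern[12 mod 4] = pattern[0] = 1
Lands at beat 12+1=13, 13 mod 2 = 1, so catch hand = R

Answer: L 1 R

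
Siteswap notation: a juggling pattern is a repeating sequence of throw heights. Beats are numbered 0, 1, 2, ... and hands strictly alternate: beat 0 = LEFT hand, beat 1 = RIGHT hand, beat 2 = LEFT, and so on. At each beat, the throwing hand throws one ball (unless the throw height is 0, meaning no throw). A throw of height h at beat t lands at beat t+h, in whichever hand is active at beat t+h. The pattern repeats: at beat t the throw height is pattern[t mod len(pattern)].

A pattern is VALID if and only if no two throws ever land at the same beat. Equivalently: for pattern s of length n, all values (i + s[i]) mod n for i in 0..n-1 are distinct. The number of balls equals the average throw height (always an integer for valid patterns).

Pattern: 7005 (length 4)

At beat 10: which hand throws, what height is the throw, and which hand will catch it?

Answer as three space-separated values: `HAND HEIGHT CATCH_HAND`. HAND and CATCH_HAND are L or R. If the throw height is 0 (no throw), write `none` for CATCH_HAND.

Beat 10: 10 mod 2 = 0, so hand = L
Throw height = pattern[10 mod 4] = pattern[2] = 0

Answer: L 0 none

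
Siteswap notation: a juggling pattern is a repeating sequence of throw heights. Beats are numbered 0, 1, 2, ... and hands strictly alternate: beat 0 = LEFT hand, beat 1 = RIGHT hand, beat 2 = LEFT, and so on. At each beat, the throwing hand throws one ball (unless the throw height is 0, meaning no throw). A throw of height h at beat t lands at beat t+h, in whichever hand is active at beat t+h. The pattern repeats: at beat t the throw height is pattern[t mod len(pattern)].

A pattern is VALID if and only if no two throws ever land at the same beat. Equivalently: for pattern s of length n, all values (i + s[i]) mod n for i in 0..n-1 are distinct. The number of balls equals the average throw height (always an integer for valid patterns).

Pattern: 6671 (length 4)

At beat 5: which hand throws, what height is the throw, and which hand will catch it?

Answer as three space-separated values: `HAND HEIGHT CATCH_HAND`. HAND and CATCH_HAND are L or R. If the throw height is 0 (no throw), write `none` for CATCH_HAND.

Answer: R 6 R

Derivation:
Beat 5: 5 mod 2 = 1, so hand = R
Throw height = pattern[5 mod 4] = pattern[1] = 6
Lands at beat 5+6=11, 11 mod 2 = 1, so catch hand = R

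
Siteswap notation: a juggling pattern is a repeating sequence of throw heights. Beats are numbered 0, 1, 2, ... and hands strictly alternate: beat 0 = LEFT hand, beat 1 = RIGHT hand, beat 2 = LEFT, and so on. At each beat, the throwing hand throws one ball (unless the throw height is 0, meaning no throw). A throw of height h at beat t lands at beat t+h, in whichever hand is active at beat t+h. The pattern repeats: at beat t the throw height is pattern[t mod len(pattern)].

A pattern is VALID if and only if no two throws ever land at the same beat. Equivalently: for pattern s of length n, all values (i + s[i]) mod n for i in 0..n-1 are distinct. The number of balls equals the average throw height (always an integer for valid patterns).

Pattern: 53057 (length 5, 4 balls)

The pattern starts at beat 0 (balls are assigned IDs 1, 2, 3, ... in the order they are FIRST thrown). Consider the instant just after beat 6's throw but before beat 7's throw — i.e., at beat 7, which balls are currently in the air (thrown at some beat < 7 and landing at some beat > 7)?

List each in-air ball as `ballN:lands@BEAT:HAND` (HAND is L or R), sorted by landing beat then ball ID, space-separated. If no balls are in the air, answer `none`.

Beat 0 (L): throw ball1 h=5 -> lands@5:R; in-air after throw: [b1@5:R]
Beat 1 (R): throw ball2 h=3 -> lands@4:L; in-air after throw: [b2@4:L b1@5:R]
Beat 3 (R): throw ball3 h=5 -> lands@8:L; in-air after throw: [b2@4:L b1@5:R b3@8:L]
Beat 4 (L): throw ball2 h=7 -> lands@11:R; in-air after throw: [b1@5:R b3@8:L b2@11:R]
Beat 5 (R): throw ball1 h=5 -> lands@10:L; in-air after throw: [b3@8:L b1@10:L b2@11:R]
Beat 6 (L): throw ball4 h=3 -> lands@9:R; in-air after throw: [b3@8:L b4@9:R b1@10:L b2@11:R]

Answer: ball3:lands@8:L ball4:lands@9:R ball1:lands@10:L ball2:lands@11:R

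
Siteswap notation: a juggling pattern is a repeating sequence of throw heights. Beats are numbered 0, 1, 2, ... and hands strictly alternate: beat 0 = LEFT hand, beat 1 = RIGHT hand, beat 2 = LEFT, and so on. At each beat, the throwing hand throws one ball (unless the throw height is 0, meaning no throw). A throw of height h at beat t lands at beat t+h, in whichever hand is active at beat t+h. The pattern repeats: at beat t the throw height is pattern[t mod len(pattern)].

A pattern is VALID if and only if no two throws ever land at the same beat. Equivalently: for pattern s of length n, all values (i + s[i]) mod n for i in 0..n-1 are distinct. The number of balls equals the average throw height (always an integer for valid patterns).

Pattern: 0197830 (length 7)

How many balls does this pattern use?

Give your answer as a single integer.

Answer: 4

Derivation:
Pattern = [0, 1, 9, 7, 8, 3, 0], length n = 7
  position 0: throw height = 0, running sum = 0
  position 1: throw height = 1, running sum = 1
  position 2: throw height = 9, running sum = 10
  position 3: throw height = 7, running sum = 17
  position 4: throw height = 8, running sum = 25
  position 5: throw height = 3, running sum = 28
  position 6: throw height = 0, running sum = 28
Total sum = 28; balls = sum / n = 28 / 7 = 4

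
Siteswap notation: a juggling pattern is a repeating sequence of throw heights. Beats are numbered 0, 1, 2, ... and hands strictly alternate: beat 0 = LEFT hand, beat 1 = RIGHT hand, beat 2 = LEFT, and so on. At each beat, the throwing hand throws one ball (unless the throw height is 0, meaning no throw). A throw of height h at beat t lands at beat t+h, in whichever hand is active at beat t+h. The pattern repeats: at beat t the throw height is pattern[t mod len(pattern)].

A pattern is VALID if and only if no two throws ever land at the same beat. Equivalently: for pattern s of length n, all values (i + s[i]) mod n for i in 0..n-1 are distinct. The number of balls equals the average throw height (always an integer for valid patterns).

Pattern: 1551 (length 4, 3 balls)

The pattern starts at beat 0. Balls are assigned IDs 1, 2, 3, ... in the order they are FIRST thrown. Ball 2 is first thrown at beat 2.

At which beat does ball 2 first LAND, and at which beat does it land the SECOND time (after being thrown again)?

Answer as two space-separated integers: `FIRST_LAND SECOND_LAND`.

Beat 0 (L): throw ball1 h=1 -> lands@1:R; in-air after throw: [b1@1:R]
Beat 1 (R): throw ball1 h=5 -> lands@6:L; in-air after throw: [b1@6:L]
Beat 2 (L): throw ball2 h=5 -> lands@7:R; in-air after throw: [b1@6:L b2@7:R]
Beat 3 (R): throw ball3 h=1 -> lands@4:L; in-air after throw: [b3@4:L b1@6:L b2@7:R]
Beat 4 (L): throw ball3 h=1 -> lands@5:R; in-air after throw: [b3@5:R b1@6:L b2@7:R]
Beat 5 (R): throw ball3 h=5 -> lands@10:L; in-air after throw: [b1@6:L b2@7:R b3@10:L]
Beat 6 (L): throw ball1 h=5 -> lands@11:R; in-air after throw: [b2@7:R b3@10:L b1@11:R]
Beat 7 (R): throw ball2 h=1 -> lands@8:L; in-air after throw: [b2@8:L b3@10:L b1@11:R]
Beat 8 (L): throw ball2 h=1 -> lands@9:R; in-air after throw: [b2@9:R b3@10:L b1@11:R]
Ball 2: thrown@2 h=5 -> first land @7; rethrown@7 h=1 -> second land @8

Answer: 7 8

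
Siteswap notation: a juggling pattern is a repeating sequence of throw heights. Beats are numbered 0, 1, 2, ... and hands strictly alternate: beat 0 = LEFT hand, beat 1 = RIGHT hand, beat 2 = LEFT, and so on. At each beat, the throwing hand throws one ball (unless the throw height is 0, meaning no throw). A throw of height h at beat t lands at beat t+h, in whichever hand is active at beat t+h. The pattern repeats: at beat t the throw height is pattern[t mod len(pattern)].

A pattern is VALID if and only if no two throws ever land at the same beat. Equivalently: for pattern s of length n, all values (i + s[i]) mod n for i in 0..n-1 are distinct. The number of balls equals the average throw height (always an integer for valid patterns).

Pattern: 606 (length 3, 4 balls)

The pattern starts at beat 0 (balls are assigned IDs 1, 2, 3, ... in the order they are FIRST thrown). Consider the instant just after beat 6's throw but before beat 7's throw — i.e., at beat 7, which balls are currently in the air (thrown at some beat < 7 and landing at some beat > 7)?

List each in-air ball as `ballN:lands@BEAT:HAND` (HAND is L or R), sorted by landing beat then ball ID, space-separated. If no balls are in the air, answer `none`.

Beat 0 (L): throw ball1 h=6 -> lands@6:L; in-air after throw: [b1@6:L]
Beat 2 (L): throw ball2 h=6 -> lands@8:L; in-air after throw: [b1@6:L b2@8:L]
Beat 3 (R): throw ball3 h=6 -> lands@9:R; in-air after throw: [b1@6:L b2@8:L b3@9:R]
Beat 5 (R): throw ball4 h=6 -> lands@11:R; in-air after throw: [b1@6:L b2@8:L b3@9:R b4@11:R]
Beat 6 (L): throw ball1 h=6 -> lands@12:L; in-air after throw: [b2@8:L b3@9:R b4@11:R b1@12:L]

Answer: ball2:lands@8:L ball3:lands@9:R ball4:lands@11:R ball1:lands@12:L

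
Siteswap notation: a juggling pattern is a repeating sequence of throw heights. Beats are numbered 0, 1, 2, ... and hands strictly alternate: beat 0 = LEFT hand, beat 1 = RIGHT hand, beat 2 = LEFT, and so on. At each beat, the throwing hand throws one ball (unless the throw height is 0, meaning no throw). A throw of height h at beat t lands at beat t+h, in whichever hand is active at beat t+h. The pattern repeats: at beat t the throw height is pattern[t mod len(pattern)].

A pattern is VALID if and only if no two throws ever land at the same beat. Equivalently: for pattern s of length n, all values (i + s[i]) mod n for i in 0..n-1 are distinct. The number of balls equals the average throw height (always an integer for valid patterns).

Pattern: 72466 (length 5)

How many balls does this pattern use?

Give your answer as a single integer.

Answer: 5

Derivation:
Pattern = [7, 2, 4, 6, 6], length n = 5
  position 0: throw height = 7, running sum = 7
  position 1: throw height = 2, running sum = 9
  position 2: throw height = 4, running sum = 13
  position 3: throw height = 6, running sum = 19
  position 4: throw height = 6, running sum = 25
Total sum = 25; balls = sum / n = 25 / 5 = 5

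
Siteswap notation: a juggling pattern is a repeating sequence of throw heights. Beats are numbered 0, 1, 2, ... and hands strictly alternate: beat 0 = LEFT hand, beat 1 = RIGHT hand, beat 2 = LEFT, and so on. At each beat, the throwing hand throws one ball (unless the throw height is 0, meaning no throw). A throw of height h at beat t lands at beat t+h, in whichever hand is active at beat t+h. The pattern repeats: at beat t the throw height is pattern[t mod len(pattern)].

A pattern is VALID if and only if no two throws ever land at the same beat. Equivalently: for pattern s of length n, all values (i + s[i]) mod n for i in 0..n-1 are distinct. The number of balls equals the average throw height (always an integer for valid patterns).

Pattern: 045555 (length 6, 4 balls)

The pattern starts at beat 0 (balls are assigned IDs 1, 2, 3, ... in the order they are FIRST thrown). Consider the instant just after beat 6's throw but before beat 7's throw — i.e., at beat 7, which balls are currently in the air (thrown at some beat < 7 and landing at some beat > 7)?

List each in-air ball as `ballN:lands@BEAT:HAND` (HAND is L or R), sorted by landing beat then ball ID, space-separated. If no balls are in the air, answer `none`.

Answer: ball3:lands@8:L ball4:lands@9:R ball1:lands@10:L

Derivation:
Beat 1 (R): throw ball1 h=4 -> lands@5:R; in-air after throw: [b1@5:R]
Beat 2 (L): throw ball2 h=5 -> lands@7:R; in-air after throw: [b1@5:R b2@7:R]
Beat 3 (R): throw ball3 h=5 -> lands@8:L; in-air after throw: [b1@5:R b2@7:R b3@8:L]
Beat 4 (L): throw ball4 h=5 -> lands@9:R; in-air after throw: [b1@5:R b2@7:R b3@8:L b4@9:R]
Beat 5 (R): throw ball1 h=5 -> lands@10:L; in-air after throw: [b2@7:R b3@8:L b4@9:R b1@10:L]
Beat 7 (R): throw ball2 h=4 -> lands@11:R; in-air after throw: [b3@8:L b4@9:R b1@10:L b2@11:R]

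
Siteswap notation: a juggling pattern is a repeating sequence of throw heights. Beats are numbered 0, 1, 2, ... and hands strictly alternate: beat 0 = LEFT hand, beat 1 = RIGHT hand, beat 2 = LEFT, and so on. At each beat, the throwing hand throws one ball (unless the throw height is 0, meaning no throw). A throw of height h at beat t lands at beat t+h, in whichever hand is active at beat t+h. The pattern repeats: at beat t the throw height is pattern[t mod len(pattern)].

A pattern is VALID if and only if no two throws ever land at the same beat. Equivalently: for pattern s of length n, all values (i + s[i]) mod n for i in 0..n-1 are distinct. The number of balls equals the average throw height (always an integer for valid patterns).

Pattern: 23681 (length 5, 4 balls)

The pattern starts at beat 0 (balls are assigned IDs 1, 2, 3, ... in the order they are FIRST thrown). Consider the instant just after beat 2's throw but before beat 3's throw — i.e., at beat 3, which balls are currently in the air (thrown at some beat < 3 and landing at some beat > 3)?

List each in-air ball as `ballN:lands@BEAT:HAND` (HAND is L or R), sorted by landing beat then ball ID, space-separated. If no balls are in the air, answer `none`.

Beat 0 (L): throw ball1 h=2 -> lands@2:L; in-air after throw: [b1@2:L]
Beat 1 (R): throw ball2 h=3 -> lands@4:L; in-air after throw: [b1@2:L b2@4:L]
Beat 2 (L): throw ball1 h=6 -> lands@8:L; in-air after throw: [b2@4:L b1@8:L]
Beat 3 (R): throw ball3 h=8 -> lands@11:R; in-air after throw: [b2@4:L b1@8:L b3@11:R]

Answer: ball2:lands@4:L ball1:lands@8:L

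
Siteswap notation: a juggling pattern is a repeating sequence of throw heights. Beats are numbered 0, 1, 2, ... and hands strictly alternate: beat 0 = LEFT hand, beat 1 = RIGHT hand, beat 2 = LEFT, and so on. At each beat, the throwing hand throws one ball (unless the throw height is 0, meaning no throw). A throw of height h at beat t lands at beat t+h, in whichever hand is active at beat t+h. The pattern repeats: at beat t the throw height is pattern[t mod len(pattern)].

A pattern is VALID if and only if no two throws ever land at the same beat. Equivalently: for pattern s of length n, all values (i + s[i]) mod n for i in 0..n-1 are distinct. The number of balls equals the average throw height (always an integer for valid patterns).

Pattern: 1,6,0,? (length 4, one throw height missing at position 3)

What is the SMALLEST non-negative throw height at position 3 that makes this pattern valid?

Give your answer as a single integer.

Answer: 1

Derivation:
i=0: (0 + 1) mod 4 = 1
i=1: (1 + 6) mod 4 = 3
i=2: (2 + 0) mod 4 = 2
i=3: s[i]=? (unknown)
Known residues: [1, 2, 3]; need a permutation of 0..3, so missing residue r = 0
Need (3 + s) mod 4 = 0; smallest s = (0 - 3) mod 4 = 1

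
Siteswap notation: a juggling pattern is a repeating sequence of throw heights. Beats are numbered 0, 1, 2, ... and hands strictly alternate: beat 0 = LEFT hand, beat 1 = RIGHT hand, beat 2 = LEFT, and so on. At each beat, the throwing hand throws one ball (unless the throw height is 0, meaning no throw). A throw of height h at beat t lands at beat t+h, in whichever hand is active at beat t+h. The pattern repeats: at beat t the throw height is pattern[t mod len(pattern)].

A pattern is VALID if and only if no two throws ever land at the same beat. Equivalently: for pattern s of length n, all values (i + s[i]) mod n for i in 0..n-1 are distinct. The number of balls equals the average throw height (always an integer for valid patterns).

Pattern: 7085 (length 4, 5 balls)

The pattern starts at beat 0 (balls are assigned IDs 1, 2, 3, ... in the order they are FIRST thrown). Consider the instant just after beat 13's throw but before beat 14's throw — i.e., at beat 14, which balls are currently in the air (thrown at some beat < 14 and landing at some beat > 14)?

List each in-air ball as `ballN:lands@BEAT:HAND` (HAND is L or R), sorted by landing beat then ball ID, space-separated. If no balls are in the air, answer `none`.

Beat 0 (L): throw ball1 h=7 -> lands@7:R; in-air after throw: [b1@7:R]
Beat 2 (L): throw ball2 h=8 -> lands@10:L; in-air after throw: [b1@7:R b2@10:L]
Beat 3 (R): throw ball3 h=5 -> lands@8:L; in-air after throw: [b1@7:R b3@8:L b2@10:L]
Beat 4 (L): throw ball4 h=7 -> lands@11:R; in-air after throw: [b1@7:R b3@8:L b2@10:L b4@11:R]
Beat 6 (L): throw ball5 h=8 -> lands@14:L; in-air after throw: [b1@7:R b3@8:L b2@10:L b4@11:R b5@14:L]
Beat 7 (R): throw ball1 h=5 -> lands@12:L; in-air after throw: [b3@8:L b2@10:L b4@11:R b1@12:L b5@14:L]
Beat 8 (L): throw ball3 h=7 -> lands@15:R; in-air after throw: [b2@10:L b4@11:R b1@12:L b5@14:L b3@15:R]
Beat 10 (L): throw ball2 h=8 -> lands@18:L; in-air after throw: [b4@11:R b1@12:L b5@14:L b3@15:R b2@18:L]
Beat 11 (R): throw ball4 h=5 -> lands@16:L; in-air after throw: [b1@12:L b5@14:L b3@15:R b4@16:L b2@18:L]
Beat 12 (L): throw ball1 h=7 -> lands@19:R; in-air after throw: [b5@14:L b3@15:R b4@16:L b2@18:L b1@19:R]
Beat 14 (L): throw ball5 h=8 -> lands@22:L; in-air after throw: [b3@15:R b4@16:L b2@18:L b1@19:R b5@22:L]

Answer: ball3:lands@15:R ball4:lands@16:L ball2:lands@18:L ball1:lands@19:R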